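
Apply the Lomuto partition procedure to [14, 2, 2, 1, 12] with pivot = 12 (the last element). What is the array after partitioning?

Lomuto partition with pivot = 12:

Initial array: [14, 2, 2, 1, 12]

arr[0]=14 > 12: no swap
arr[1]=2 <= 12: swap with position 0, array becomes [2, 14, 2, 1, 12]
arr[2]=2 <= 12: swap with position 1, array becomes [2, 2, 14, 1, 12]
arr[3]=1 <= 12: swap with position 2, array becomes [2, 2, 1, 14, 12]

Place pivot at position 3: [2, 2, 1, 12, 14]
Pivot position: 3

After partitioning with pivot 12, the array becomes [2, 2, 1, 12, 14]. The pivot is placed at index 3. All elements to the left of the pivot are <= 12, and all elements to the right are > 12.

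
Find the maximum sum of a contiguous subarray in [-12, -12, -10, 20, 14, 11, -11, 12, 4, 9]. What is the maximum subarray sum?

Using Kadane's algorithm on [-12, -12, -10, 20, 14, 11, -11, 12, 4, 9]:

Scanning through the array:
Position 1 (value -12): max_ending_here = -12, max_so_far = -12
Position 2 (value -10): max_ending_here = -10, max_so_far = -10
Position 3 (value 20): max_ending_here = 20, max_so_far = 20
Position 4 (value 14): max_ending_here = 34, max_so_far = 34
Position 5 (value 11): max_ending_here = 45, max_so_far = 45
Position 6 (value -11): max_ending_here = 34, max_so_far = 45
Position 7 (value 12): max_ending_here = 46, max_so_far = 46
Position 8 (value 4): max_ending_here = 50, max_so_far = 50
Position 9 (value 9): max_ending_here = 59, max_so_far = 59

Maximum subarray: [20, 14, 11, -11, 12, 4, 9]
Maximum sum: 59

The maximum subarray is [20, 14, 11, -11, 12, 4, 9] with sum 59. This subarray runs from index 3 to index 9.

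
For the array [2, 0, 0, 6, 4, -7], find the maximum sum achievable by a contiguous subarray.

Using Kadane's algorithm on [2, 0, 0, 6, 4, -7]:

Scanning through the array:
Position 1 (value 0): max_ending_here = 2, max_so_far = 2
Position 2 (value 0): max_ending_here = 2, max_so_far = 2
Position 3 (value 6): max_ending_here = 8, max_so_far = 8
Position 4 (value 4): max_ending_here = 12, max_so_far = 12
Position 5 (value -7): max_ending_here = 5, max_so_far = 12

Maximum subarray: [2, 0, 0, 6, 4]
Maximum sum: 12

The maximum subarray is [2, 0, 0, 6, 4] with sum 12. This subarray runs from index 0 to index 4.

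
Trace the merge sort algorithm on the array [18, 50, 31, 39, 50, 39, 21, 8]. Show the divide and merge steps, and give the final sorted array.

Merge sort trace:

Split: [18, 50, 31, 39, 50, 39, 21, 8] -> [18, 50, 31, 39] and [50, 39, 21, 8]
  Split: [18, 50, 31, 39] -> [18, 50] and [31, 39]
    Split: [18, 50] -> [18] and [50]
    Merge: [18] + [50] -> [18, 50]
    Split: [31, 39] -> [31] and [39]
    Merge: [31] + [39] -> [31, 39]
  Merge: [18, 50] + [31, 39] -> [18, 31, 39, 50]
  Split: [50, 39, 21, 8] -> [50, 39] and [21, 8]
    Split: [50, 39] -> [50] and [39]
    Merge: [50] + [39] -> [39, 50]
    Split: [21, 8] -> [21] and [8]
    Merge: [21] + [8] -> [8, 21]
  Merge: [39, 50] + [8, 21] -> [8, 21, 39, 50]
Merge: [18, 31, 39, 50] + [8, 21, 39, 50] -> [8, 18, 21, 31, 39, 39, 50, 50]

Final sorted array: [8, 18, 21, 31, 39, 39, 50, 50]

The merge sort proceeds by recursively splitting the array and merging sorted halves.
After all merges, the sorted array is [8, 18, 21, 31, 39, 39, 50, 50].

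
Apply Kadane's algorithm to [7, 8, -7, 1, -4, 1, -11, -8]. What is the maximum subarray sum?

Using Kadane's algorithm on [7, 8, -7, 1, -4, 1, -11, -8]:

Scanning through the array:
Position 1 (value 8): max_ending_here = 15, max_so_far = 15
Position 2 (value -7): max_ending_here = 8, max_so_far = 15
Position 3 (value 1): max_ending_here = 9, max_so_far = 15
Position 4 (value -4): max_ending_here = 5, max_so_far = 15
Position 5 (value 1): max_ending_here = 6, max_so_far = 15
Position 6 (value -11): max_ending_here = -5, max_so_far = 15
Position 7 (value -8): max_ending_here = -8, max_so_far = 15

Maximum subarray: [7, 8]
Maximum sum: 15

The maximum subarray is [7, 8] with sum 15. This subarray runs from index 0 to index 1.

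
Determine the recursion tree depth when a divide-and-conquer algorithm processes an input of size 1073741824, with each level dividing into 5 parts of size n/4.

For divide and conquer with division factor 4:

Problem sizes at each level:
Level 0: 1073741824
Level 1: 268435456
Level 2: 67108864
Level 3: 16777216
Level 4: 4194304
Level 5: 1048576
Level 6: 262144
Level 7: 65536
Level 8: 16384
Level 9: 4096
Level 10: 1024
Level 11: 256
Level 12: 64
Level 13: 16
Level 14: 4
Level 15: 1

The root is level 0 and the size-1 base case is level 15 (the tree spans levels 0 through 15, i.e. 16 levels counting the root), so the depth is the number of divisions: log_4(1073741824) = 15

The recursion tree depth is log_4(1073741824) = 15. At each level, the problem size is divided by 4, so it takes 15 divisions to reduce to a base case of size 1. The algorithm makes 5 recursive calls at each level.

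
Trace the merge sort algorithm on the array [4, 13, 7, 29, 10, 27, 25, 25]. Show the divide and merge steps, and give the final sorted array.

Merge sort trace:

Split: [4, 13, 7, 29, 10, 27, 25, 25] -> [4, 13, 7, 29] and [10, 27, 25, 25]
  Split: [4, 13, 7, 29] -> [4, 13] and [7, 29]
    Split: [4, 13] -> [4] and [13]
    Merge: [4] + [13] -> [4, 13]
    Split: [7, 29] -> [7] and [29]
    Merge: [7] + [29] -> [7, 29]
  Merge: [4, 13] + [7, 29] -> [4, 7, 13, 29]
  Split: [10, 27, 25, 25] -> [10, 27] and [25, 25]
    Split: [10, 27] -> [10] and [27]
    Merge: [10] + [27] -> [10, 27]
    Split: [25, 25] -> [25] and [25]
    Merge: [25] + [25] -> [25, 25]
  Merge: [10, 27] + [25, 25] -> [10, 25, 25, 27]
Merge: [4, 7, 13, 29] + [10, 25, 25, 27] -> [4, 7, 10, 13, 25, 25, 27, 29]

Final sorted array: [4, 7, 10, 13, 25, 25, 27, 29]

The merge sort proceeds by recursively splitting the array and merging sorted halves.
After all merges, the sorted array is [4, 7, 10, 13, 25, 25, 27, 29].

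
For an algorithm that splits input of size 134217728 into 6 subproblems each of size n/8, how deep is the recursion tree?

For divide and conquer with division factor 8:

Problem sizes at each level:
Level 0: 134217728
Level 1: 16777216
Level 2: 2097152
Level 3: 262144
Level 4: 32768
Level 5: 4096
Level 6: 512
Level 7: 64
Level 8: 8
Level 9: 1

The root is level 0 and the size-1 base case is level 9 (the tree spans levels 0 through 9, i.e. 10 levels counting the root), so the depth is the number of divisions: log_8(134217728) = 9

The recursion tree depth is log_8(134217728) = 9. At each level, the problem size is divided by 8, so it takes 9 divisions to reduce to a base case of size 1. The algorithm makes 6 recursive calls at each level.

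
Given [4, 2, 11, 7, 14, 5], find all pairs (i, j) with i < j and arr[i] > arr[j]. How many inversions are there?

Finding inversions in [4, 2, 11, 7, 14, 5]:

(0, 1): arr[0]=4 > arr[1]=2
(2, 3): arr[2]=11 > arr[3]=7
(2, 5): arr[2]=11 > arr[5]=5
(3, 5): arr[3]=7 > arr[5]=5
(4, 5): arr[4]=14 > arr[5]=5

Total inversions: 5

The array has 5 inversion(s): (0,1), (2,3), (2,5), (3,5), (4,5). Each pair (i,j) satisfies i < j and arr[i] > arr[j].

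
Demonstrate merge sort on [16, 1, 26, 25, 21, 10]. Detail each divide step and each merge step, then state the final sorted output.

Merge sort trace:

Split: [16, 1, 26, 25, 21, 10] -> [16, 1, 26] and [25, 21, 10]
  Split: [16, 1, 26] -> [16] and [1, 26]
    Split: [1, 26] -> [1] and [26]
    Merge: [1] + [26] -> [1, 26]
  Merge: [16] + [1, 26] -> [1, 16, 26]
  Split: [25, 21, 10] -> [25] and [21, 10]
    Split: [21, 10] -> [21] and [10]
    Merge: [21] + [10] -> [10, 21]
  Merge: [25] + [10, 21] -> [10, 21, 25]
Merge: [1, 16, 26] + [10, 21, 25] -> [1, 10, 16, 21, 25, 26]

Final sorted array: [1, 10, 16, 21, 25, 26]

The merge sort proceeds by recursively splitting the array and merging sorted halves.
After all merges, the sorted array is [1, 10, 16, 21, 25, 26].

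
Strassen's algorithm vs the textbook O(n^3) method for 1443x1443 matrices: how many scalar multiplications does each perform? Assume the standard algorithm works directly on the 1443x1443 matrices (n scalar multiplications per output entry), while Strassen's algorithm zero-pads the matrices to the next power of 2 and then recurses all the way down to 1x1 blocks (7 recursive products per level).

Matrix multiplication for 1443x1443 matrices:

Strassen's algorithm requires power-of-2 dimensions. Pad 1443x1443 to 2048x2048 (next power of 2).

Standard algorithm: 1443^3 = 3004685307 multiplications
Strassen's algorithm: 7^(log2(2048)) = 7^11 = 1977326743 multiplications
Savings: 3004685307 - 1977326743 = 1027358564 multiplications

Standard: 3004685307 multiplications (1443^3). Strassen: 1977326743 multiplications (7^11, after padding to 2048x2048). Strassen reduces 8 recursive multiplications to 7 at each level.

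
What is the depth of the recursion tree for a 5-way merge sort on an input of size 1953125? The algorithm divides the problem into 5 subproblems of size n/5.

For divide and conquer with division factor 5:

Problem sizes at each level:
Level 0: 1953125
Level 1: 390625
Level 2: 78125
Level 3: 15625
Level 4: 3125
Level 5: 625
Level 6: 125
Level 7: 25
Level 8: 5
Level 9: 1

The root is level 0 and the size-1 base case is level 9 (the tree spans levels 0 through 9, i.e. 10 levels counting the root), so the depth is the number of divisions: log_5(1953125) = 9

The recursion tree depth is log_5(1953125) = 9. At each level, the problem size is divided by 5, so it takes 9 divisions to reduce to a base case of size 1. The algorithm makes 5 recursive calls at each level.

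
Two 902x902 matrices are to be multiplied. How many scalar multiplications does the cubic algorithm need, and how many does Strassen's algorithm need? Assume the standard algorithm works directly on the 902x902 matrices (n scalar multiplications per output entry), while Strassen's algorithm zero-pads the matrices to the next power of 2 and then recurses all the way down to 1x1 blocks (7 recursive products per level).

Matrix multiplication for 902x902 matrices:

Strassen's algorithm requires power-of-2 dimensions. Pad 902x902 to 1024x1024 (next power of 2).

Standard algorithm: 902^3 = 733870808 multiplications
Strassen's algorithm: 7^(log2(1024)) = 7^10 = 282475249 multiplications
Savings: 733870808 - 282475249 = 451395559 multiplications

Standard: 733870808 multiplications (902^3). Strassen: 282475249 multiplications (7^10, after padding to 1024x1024). Strassen reduces 8 recursive multiplications to 7 at each level.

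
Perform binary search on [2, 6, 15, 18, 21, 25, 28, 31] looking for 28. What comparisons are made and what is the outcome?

Binary search for 28 in [2, 6, 15, 18, 21, 25, 28, 31]:

lo=0, hi=7, mid=3, arr[mid]=18 -> 18 < 28, search right half
lo=4, hi=7, mid=5, arr[mid]=25 -> 25 < 28, search right half
lo=6, hi=7, mid=6, arr[mid]=28 -> Found target at index 6!

Binary search finds 28 at index 6 after 3 comparisons. The search repeatedly halves the search space by comparing with the middle element.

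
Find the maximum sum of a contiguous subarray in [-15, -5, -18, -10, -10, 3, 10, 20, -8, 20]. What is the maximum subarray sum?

Using Kadane's algorithm on [-15, -5, -18, -10, -10, 3, 10, 20, -8, 20]:

Scanning through the array:
Position 1 (value -5): max_ending_here = -5, max_so_far = -5
Position 2 (value -18): max_ending_here = -18, max_so_far = -5
Position 3 (value -10): max_ending_here = -10, max_so_far = -5
Position 4 (value -10): max_ending_here = -10, max_so_far = -5
Position 5 (value 3): max_ending_here = 3, max_so_far = 3
Position 6 (value 10): max_ending_here = 13, max_so_far = 13
Position 7 (value 20): max_ending_here = 33, max_so_far = 33
Position 8 (value -8): max_ending_here = 25, max_so_far = 33
Position 9 (value 20): max_ending_here = 45, max_so_far = 45

Maximum subarray: [3, 10, 20, -8, 20]
Maximum sum: 45

The maximum subarray is [3, 10, 20, -8, 20] with sum 45. This subarray runs from index 5 to index 9.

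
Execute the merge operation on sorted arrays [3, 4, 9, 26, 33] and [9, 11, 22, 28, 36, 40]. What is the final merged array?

Merging process:

Compare 3 vs 9: take 3 from left. Merged: [3]
Compare 4 vs 9: take 4 from left. Merged: [3, 4]
Compare 9 vs 9: take 9 from left. Merged: [3, 4, 9]
Compare 26 vs 9: take 9 from right. Merged: [3, 4, 9, 9]
Compare 26 vs 11: take 11 from right. Merged: [3, 4, 9, 9, 11]
Compare 26 vs 22: take 22 from right. Merged: [3, 4, 9, 9, 11, 22]
Compare 26 vs 28: take 26 from left. Merged: [3, 4, 9, 9, 11, 22, 26]
Compare 33 vs 28: take 28 from right. Merged: [3, 4, 9, 9, 11, 22, 26, 28]
Compare 33 vs 36: take 33 from left. Merged: [3, 4, 9, 9, 11, 22, 26, 28, 33]
Append remaining from right: [36, 40]. Merged: [3, 4, 9, 9, 11, 22, 26, 28, 33, 36, 40]

Final merged array: [3, 4, 9, 9, 11, 22, 26, 28, 33, 36, 40]
Total comparisons: 9

The merged array is [3, 4, 9, 9, 11, 22, 26, 28, 33, 36, 40], requiring 9 comparisons. The merge step runs in O(n) time where n is the total number of elements.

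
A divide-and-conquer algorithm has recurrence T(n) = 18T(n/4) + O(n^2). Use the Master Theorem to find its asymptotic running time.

Master Theorem for T(n) = 18T(n/4) + O(n^2):

a = 18, b = 4, c = 2
log_b(a) = log_4(18) = 2.0850

Case 1: c = 2 < log_4(18) = 2.0850
T(n) = O(n^(log_4 18))

For T(n) = 18T(n/4) + O(n^2): log_4(18) = 2.0850. This is Case 1 of the Master Theorem (c < log_b(a), work dominated by leaves), giving O(n^(log_4 18)).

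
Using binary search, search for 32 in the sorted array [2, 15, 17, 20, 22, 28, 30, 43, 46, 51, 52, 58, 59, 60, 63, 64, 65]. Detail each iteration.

Binary search for 32 in [2, 15, 17, 20, 22, 28, 30, 43, 46, 51, 52, 58, 59, 60, 63, 64, 65]:

lo=0, hi=16, mid=8, arr[mid]=46 -> 46 > 32, search left half
lo=0, hi=7, mid=3, arr[mid]=20 -> 20 < 32, search right half
lo=4, hi=7, mid=5, arr[mid]=28 -> 28 < 32, search right half
lo=6, hi=7, mid=6, arr[mid]=30 -> 30 < 32, search right half
lo=7, hi=7, mid=7, arr[mid]=43 -> 43 > 32, search left half
lo=7 > hi=6, target 32 not found

Binary search determines that 32 is not in the array after 5 comparisons. The search space was exhausted without finding the target.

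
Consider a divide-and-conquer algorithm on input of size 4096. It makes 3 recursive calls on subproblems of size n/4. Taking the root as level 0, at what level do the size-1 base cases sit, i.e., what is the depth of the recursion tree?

For divide and conquer with division factor 4:

Problem sizes at each level:
Level 0: 4096
Level 1: 1024
Level 2: 256
Level 3: 64
Level 4: 16
Level 5: 4
Level 6: 1

The root is level 0 and the size-1 base case is level 6 (the tree spans levels 0 through 6, i.e. 7 levels counting the root), so the depth is the number of divisions: log_4(4096) = 6

The recursion tree depth is log_4(4096) = 6. At each level, the problem size is divided by 4, so it takes 6 divisions to reduce to a base case of size 1. The algorithm makes 3 recursive calls at each level.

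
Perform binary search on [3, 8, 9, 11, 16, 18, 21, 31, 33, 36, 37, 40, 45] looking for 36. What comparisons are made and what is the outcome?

Binary search for 36 in [3, 8, 9, 11, 16, 18, 21, 31, 33, 36, 37, 40, 45]:

lo=0, hi=12, mid=6, arr[mid]=21 -> 21 < 36, search right half
lo=7, hi=12, mid=9, arr[mid]=36 -> Found target at index 9!

Binary search finds 36 at index 9 after 2 comparisons. The search repeatedly halves the search space by comparing with the middle element.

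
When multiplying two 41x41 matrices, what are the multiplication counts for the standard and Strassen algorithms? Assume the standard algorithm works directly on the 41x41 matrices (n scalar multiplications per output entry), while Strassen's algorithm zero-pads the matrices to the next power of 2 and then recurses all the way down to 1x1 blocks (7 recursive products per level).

Matrix multiplication for 41x41 matrices:

Strassen's algorithm requires power-of-2 dimensions. Pad 41x41 to 64x64 (next power of 2).

Standard algorithm: 41^3 = 68921 multiplications
Strassen's algorithm: 7^(log2(64)) = 7^6 = 117649 multiplications
Difference: 68921 - 117649 = -48728 (Strassen uses MORE here due to padding overhead — for small or just-over-power-of-2 n, padding can outweigh the per-level savings)

Standard: 68921 multiplications (41^3). Strassen: 117649 multiplications (7^6, after padding to 64x64). Strassen reduces 8 recursive multiplications to 7 at each level.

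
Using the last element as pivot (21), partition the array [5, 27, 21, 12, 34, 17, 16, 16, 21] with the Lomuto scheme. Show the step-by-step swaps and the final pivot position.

Lomuto partition with pivot = 21:

Initial array: [5, 27, 21, 12, 34, 17, 16, 16, 21]

arr[0]=5 <= 21: swap with position 0, array becomes [5, 27, 21, 12, 34, 17, 16, 16, 21]
arr[1]=27 > 21: no swap
arr[2]=21 <= 21: swap with position 1, array becomes [5, 21, 27, 12, 34, 17, 16, 16, 21]
arr[3]=12 <= 21: swap with position 2, array becomes [5, 21, 12, 27, 34, 17, 16, 16, 21]
arr[4]=34 > 21: no swap
arr[5]=17 <= 21: swap with position 3, array becomes [5, 21, 12, 17, 34, 27, 16, 16, 21]
arr[6]=16 <= 21: swap with position 4, array becomes [5, 21, 12, 17, 16, 27, 34, 16, 21]
arr[7]=16 <= 21: swap with position 5, array becomes [5, 21, 12, 17, 16, 16, 34, 27, 21]

Place pivot at position 6: [5, 21, 12, 17, 16, 16, 21, 27, 34]
Pivot position: 6

After partitioning with pivot 21, the array becomes [5, 21, 12, 17, 16, 16, 21, 27, 34]. The pivot is placed at index 6. All elements to the left of the pivot are <= 21, and all elements to the right are > 21.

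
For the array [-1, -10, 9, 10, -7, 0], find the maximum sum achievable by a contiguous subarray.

Using Kadane's algorithm on [-1, -10, 9, 10, -7, 0]:

Scanning through the array:
Position 1 (value -10): max_ending_here = -10, max_so_far = -1
Position 2 (value 9): max_ending_here = 9, max_so_far = 9
Position 3 (value 10): max_ending_here = 19, max_so_far = 19
Position 4 (value -7): max_ending_here = 12, max_so_far = 19
Position 5 (value 0): max_ending_here = 12, max_so_far = 19

Maximum subarray: [9, 10]
Maximum sum: 19

The maximum subarray is [9, 10] with sum 19. This subarray runs from index 2 to index 3.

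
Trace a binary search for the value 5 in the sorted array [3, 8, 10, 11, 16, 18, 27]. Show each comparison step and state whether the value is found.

Binary search for 5 in [3, 8, 10, 11, 16, 18, 27]:

lo=0, hi=6, mid=3, arr[mid]=11 -> 11 > 5, search left half
lo=0, hi=2, mid=1, arr[mid]=8 -> 8 > 5, search left half
lo=0, hi=0, mid=0, arr[mid]=3 -> 3 < 5, search right half
lo=1 > hi=0, target 5 not found

Binary search determines that 5 is not in the array after 3 comparisons. The search space was exhausted without finding the target.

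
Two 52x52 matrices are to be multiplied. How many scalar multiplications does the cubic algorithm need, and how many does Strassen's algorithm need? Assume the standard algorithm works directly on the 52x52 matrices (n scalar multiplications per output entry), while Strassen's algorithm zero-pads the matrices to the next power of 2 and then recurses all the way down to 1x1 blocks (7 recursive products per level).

Matrix multiplication for 52x52 matrices:

Strassen's algorithm requires power-of-2 dimensions. Pad 52x52 to 64x64 (next power of 2).

Standard algorithm: 52^3 = 140608 multiplications
Strassen's algorithm: 7^(log2(64)) = 7^6 = 117649 multiplications
Savings: 140608 - 117649 = 22959 multiplications

Standard: 140608 multiplications (52^3). Strassen: 117649 multiplications (7^6, after padding to 64x64). Strassen reduces 8 recursive multiplications to 7 at each level.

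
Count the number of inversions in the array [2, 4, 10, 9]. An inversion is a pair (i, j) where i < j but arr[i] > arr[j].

Finding inversions in [2, 4, 10, 9]:

(2, 3): arr[2]=10 > arr[3]=9

Total inversions: 1

The array has 1 inversion(s): (2,3). Each pair (i,j) satisfies i < j and arr[i] > arr[j].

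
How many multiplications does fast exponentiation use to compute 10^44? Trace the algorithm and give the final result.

Computing 10^44 by squaring (build up from 10^1; each line after the first costs one multiplication):

10^1 = 10
10^2 = (10^1)^2 = 10^2 = 100
10^4 = (10^2)^2 = 100^2 = 10000
10^5 = 10 * 10^4 = 10 * 10000 = 100000
10^10 = (10^5)^2 = 100000^2 = 10000000000
10^11 = 10 * 10^10 = 10 * 10000000000 = 100000000000
10^22 = (10^11)^2 = 100000000000^2 = 10000000000000000000000
10^44 = (10^22)^2 = 10000000000000000000000^2 = 100000000000000000000000000000000000000000000

Result: 100000000000000000000000000000000000000000000
Multiplications needed: 7 (7 lines after 10^1)

10^44 = 100000000000000000000000000000000000000000000. Using exponentiation by squaring, this requires 7 multiplications. The key idea: if the exponent is even, square the half-power; if odd, multiply by the base once.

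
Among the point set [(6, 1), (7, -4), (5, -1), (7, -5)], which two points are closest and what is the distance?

Computing all pairwise distances among 4 points:

d((6, 1), (7, -4)) = 5.099
d((6, 1), (5, -1)) = 2.2361
d((6, 1), (7, -5)) = 6.0828
d((7, -4), (5, -1)) = 3.6056
d((7, -4), (7, -5)) = 1.0 <-- minimum
d((5, -1), (7, -5)) = 4.4721

Closest pair: (7, -4) and (7, -5) with distance 1.0

The closest pair is (7, -4) and (7, -5) with Euclidean distance 1.0. For 4 points, brute-force pairwise comparison is shown above. For large n, the divide-and-conquer algorithm (sort by x, recurse on halves, check the dividing strip) achieves O(n log n).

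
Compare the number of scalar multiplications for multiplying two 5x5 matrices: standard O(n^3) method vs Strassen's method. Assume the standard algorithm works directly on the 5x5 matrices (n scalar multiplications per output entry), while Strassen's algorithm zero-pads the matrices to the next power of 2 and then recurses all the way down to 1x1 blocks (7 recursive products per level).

Matrix multiplication for 5x5 matrices:

Strassen's algorithm requires power-of-2 dimensions. Pad 5x5 to 8x8 (next power of 2).

Standard algorithm: 5^3 = 125 multiplications
Strassen's algorithm: 7^(log2(8)) = 7^3 = 343 multiplications
Difference: 125 - 343 = -218 (Strassen uses MORE here due to padding overhead — for small or just-over-power-of-2 n, padding can outweigh the per-level savings)

Standard: 125 multiplications (5^3). Strassen: 343 multiplications (7^3, after padding to 8x8). Strassen reduces 8 recursive multiplications to 7 at each level.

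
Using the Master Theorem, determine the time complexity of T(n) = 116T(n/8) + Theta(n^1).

Master Theorem for T(n) = 116T(n/8) + O(n^1):

a = 116, b = 8, c = 1
log_b(a) = log_8(116) = 2.2860

Case 1: c = 1 < log_8(116) = 2.2860
T(n) = O(n^(log_8 116))

For T(n) = 116T(n/8) + O(n^1): log_8(116) = 2.2860. This is Case 1 of the Master Theorem (c < log_b(a), work dominated by leaves), giving O(n^(log_8 116)).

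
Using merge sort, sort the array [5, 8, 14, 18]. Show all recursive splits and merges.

Merge sort trace:

Split: [5, 8, 14, 18] -> [5, 8] and [14, 18]
  Split: [5, 8] -> [5] and [8]
  Merge: [5] + [8] -> [5, 8]
  Split: [14, 18] -> [14] and [18]
  Merge: [14] + [18] -> [14, 18]
Merge: [5, 8] + [14, 18] -> [5, 8, 14, 18]

Final sorted array: [5, 8, 14, 18]

The merge sort proceeds by recursively splitting the array and merging sorted halves.
After all merges, the sorted array is [5, 8, 14, 18].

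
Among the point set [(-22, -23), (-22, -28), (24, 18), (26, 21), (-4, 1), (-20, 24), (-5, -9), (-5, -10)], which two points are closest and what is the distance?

Computing all pairwise distances among 8 points:

d((-22, -23), (-22, -28)) = 5.0
d((-22, -23), (24, 18)) = 61.6198
d((-22, -23), (26, 21)) = 65.1153
d((-22, -23), (-4, 1)) = 30.0
d((-22, -23), (-20, 24)) = 47.0425
d((-22, -23), (-5, -9)) = 22.0227
d((-22, -23), (-5, -10)) = 21.4009
d((-22, -28), (24, 18)) = 65.0538
d((-22, -28), (26, 21)) = 68.593
d((-22, -28), (-4, 1)) = 34.1321
d((-22, -28), (-20, 24)) = 52.0384
d((-22, -28), (-5, -9)) = 25.4951
d((-22, -28), (-5, -10)) = 24.7588
d((24, 18), (26, 21)) = 3.6056
d((24, 18), (-4, 1)) = 32.7567
d((24, 18), (-20, 24)) = 44.4072
d((24, 18), (-5, -9)) = 39.6232
d((24, 18), (-5, -10)) = 40.3113
d((26, 21), (-4, 1)) = 36.0555
d((26, 21), (-20, 24)) = 46.0977
d((26, 21), (-5, -9)) = 43.1393
d((26, 21), (-5, -10)) = 43.8406
d((-4, 1), (-20, 24)) = 28.0179
d((-4, 1), (-5, -9)) = 10.0499
d((-4, 1), (-5, -10)) = 11.0454
d((-20, 24), (-5, -9)) = 36.2491
d((-20, 24), (-5, -10)) = 37.1618
d((-5, -9), (-5, -10)) = 1.0 <-- minimum

Closest pair: (-5, -9) and (-5, -10) with distance 1.0

The closest pair is (-5, -9) and (-5, -10) with Euclidean distance 1.0. For 8 points, brute-force pairwise comparison is shown above. For large n, the divide-and-conquer algorithm (sort by x, recurse on halves, check the dividing strip) achieves O(n log n).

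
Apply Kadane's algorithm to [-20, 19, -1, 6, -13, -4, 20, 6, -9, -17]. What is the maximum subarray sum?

Using Kadane's algorithm on [-20, 19, -1, 6, -13, -4, 20, 6, -9, -17]:

Scanning through the array:
Position 1 (value 19): max_ending_here = 19, max_so_far = 19
Position 2 (value -1): max_ending_here = 18, max_so_far = 19
Position 3 (value 6): max_ending_here = 24, max_so_far = 24
Position 4 (value -13): max_ending_here = 11, max_so_far = 24
Position 5 (value -4): max_ending_here = 7, max_so_far = 24
Position 6 (value 20): max_ending_here = 27, max_so_far = 27
Position 7 (value 6): max_ending_here = 33, max_so_far = 33
Position 8 (value -9): max_ending_here = 24, max_so_far = 33
Position 9 (value -17): max_ending_here = 7, max_so_far = 33

Maximum subarray: [19, -1, 6, -13, -4, 20, 6]
Maximum sum: 33

The maximum subarray is [19, -1, 6, -13, -4, 20, 6] with sum 33. This subarray runs from index 1 to index 7.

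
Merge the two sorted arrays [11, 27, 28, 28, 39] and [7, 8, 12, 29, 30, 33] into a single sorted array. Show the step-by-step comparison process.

Merging process:

Compare 11 vs 7: take 7 from right. Merged: [7]
Compare 11 vs 8: take 8 from right. Merged: [7, 8]
Compare 11 vs 12: take 11 from left. Merged: [7, 8, 11]
Compare 27 vs 12: take 12 from right. Merged: [7, 8, 11, 12]
Compare 27 vs 29: take 27 from left. Merged: [7, 8, 11, 12, 27]
Compare 28 vs 29: take 28 from left. Merged: [7, 8, 11, 12, 27, 28]
Compare 28 vs 29: take 28 from left. Merged: [7, 8, 11, 12, 27, 28, 28]
Compare 39 vs 29: take 29 from right. Merged: [7, 8, 11, 12, 27, 28, 28, 29]
Compare 39 vs 30: take 30 from right. Merged: [7, 8, 11, 12, 27, 28, 28, 29, 30]
Compare 39 vs 33: take 33 from right. Merged: [7, 8, 11, 12, 27, 28, 28, 29, 30, 33]
Append remaining from left: [39]. Merged: [7, 8, 11, 12, 27, 28, 28, 29, 30, 33, 39]

Final merged array: [7, 8, 11, 12, 27, 28, 28, 29, 30, 33, 39]
Total comparisons: 10

The merged array is [7, 8, 11, 12, 27, 28, 28, 29, 30, 33, 39], requiring 10 comparisons. The merge step runs in O(n) time where n is the total number of elements.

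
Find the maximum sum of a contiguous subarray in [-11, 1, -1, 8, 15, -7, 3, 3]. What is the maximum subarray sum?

Using Kadane's algorithm on [-11, 1, -1, 8, 15, -7, 3, 3]:

Scanning through the array:
Position 1 (value 1): max_ending_here = 1, max_so_far = 1
Position 2 (value -1): max_ending_here = 0, max_so_far = 1
Position 3 (value 8): max_ending_here = 8, max_so_far = 8
Position 4 (value 15): max_ending_here = 23, max_so_far = 23
Position 5 (value -7): max_ending_here = 16, max_so_far = 23
Position 6 (value 3): max_ending_here = 19, max_so_far = 23
Position 7 (value 3): max_ending_here = 22, max_so_far = 23

Maximum subarray: [1, -1, 8, 15]
Maximum sum: 23

The maximum subarray is [1, -1, 8, 15] with sum 23. This subarray runs from index 1 to index 4.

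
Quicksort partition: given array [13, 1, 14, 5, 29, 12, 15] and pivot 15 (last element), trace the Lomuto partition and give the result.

Lomuto partition with pivot = 15:

Initial array: [13, 1, 14, 5, 29, 12, 15]

arr[0]=13 <= 15: swap with position 0, array becomes [13, 1, 14, 5, 29, 12, 15]
arr[1]=1 <= 15: swap with position 1, array becomes [13, 1, 14, 5, 29, 12, 15]
arr[2]=14 <= 15: swap with position 2, array becomes [13, 1, 14, 5, 29, 12, 15]
arr[3]=5 <= 15: swap with position 3, array becomes [13, 1, 14, 5, 29, 12, 15]
arr[4]=29 > 15: no swap
arr[5]=12 <= 15: swap with position 4, array becomes [13, 1, 14, 5, 12, 29, 15]

Place pivot at position 5: [13, 1, 14, 5, 12, 15, 29]
Pivot position: 5

After partitioning with pivot 15, the array becomes [13, 1, 14, 5, 12, 15, 29]. The pivot is placed at index 5. All elements to the left of the pivot are <= 15, and all elements to the right are > 15.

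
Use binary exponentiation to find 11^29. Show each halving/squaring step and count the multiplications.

Computing 11^29 by squaring (build up from 11^1; each line after the first costs one multiplication):

11^1 = 11
11^2 = (11^1)^2 = 11^2 = 121
11^3 = 11 * 11^2 = 11 * 121 = 1331
11^6 = (11^3)^2 = 1331^2 = 1771561
11^7 = 11 * 11^6 = 11 * 1771561 = 19487171
11^14 = (11^7)^2 = 19487171^2 = 379749833583241
11^28 = (11^14)^2 = 379749833583241^2 = 144209936106499234037676064081
11^29 = 11 * 11^28 = 11 * 144209936106499234037676064081 = 1586309297171491574414436704891

Result: 1586309297171491574414436704891
Multiplications needed: 7 (7 lines after 11^1)

11^29 = 1586309297171491574414436704891. Using exponentiation by squaring, this requires 7 multiplications. The key idea: if the exponent is even, square the half-power; if odd, multiply by the base once.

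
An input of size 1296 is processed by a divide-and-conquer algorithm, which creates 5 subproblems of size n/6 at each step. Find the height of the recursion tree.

For divide and conquer with division factor 6:

Problem sizes at each level:
Level 0: 1296
Level 1: 216
Level 2: 36
Level 3: 6
Level 4: 1

The root is level 0 and the size-1 base case is level 4 (the tree spans levels 0 through 4, i.e. 5 levels counting the root), so the depth is the number of divisions: log_6(1296) = 4

The recursion tree depth is log_6(1296) = 4. At each level, the problem size is divided by 6, so it takes 4 divisions to reduce to a base case of size 1. The algorithm makes 5 recursive calls at each level.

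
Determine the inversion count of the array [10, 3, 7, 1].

Finding inversions in [10, 3, 7, 1]:

(0, 1): arr[0]=10 > arr[1]=3
(0, 2): arr[0]=10 > arr[2]=7
(0, 3): arr[0]=10 > arr[3]=1
(1, 3): arr[1]=3 > arr[3]=1
(2, 3): arr[2]=7 > arr[3]=1

Total inversions: 5

The array has 5 inversion(s): (0,1), (0,2), (0,3), (1,3), (2,3). Each pair (i,j) satisfies i < j and arr[i] > arr[j].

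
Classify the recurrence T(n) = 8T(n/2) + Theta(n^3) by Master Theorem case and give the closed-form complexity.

Master Theorem for T(n) = 8T(n/2) + O(n^3):

a = 8, b = 2, c = 3
log_b(a) = log_2(8) = 3.0000

Case 2: c = 3 = log_2(8) = 3.0000
T(n) = O(n^3 log n) = O(n^3 log n)

For T(n) = 8T(n/2) + O(n^3): log_2(8) = 3.0000. This is Case 2 of the Master Theorem (c = log_b(a), equal work at all levels), giving O(n^3 log n).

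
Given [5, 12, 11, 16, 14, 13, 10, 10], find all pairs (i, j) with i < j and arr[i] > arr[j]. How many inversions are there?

Finding inversions in [5, 12, 11, 16, 14, 13, 10, 10]:

(1, 2): arr[1]=12 > arr[2]=11
(1, 6): arr[1]=12 > arr[6]=10
(1, 7): arr[1]=12 > arr[7]=10
(2, 6): arr[2]=11 > arr[6]=10
(2, 7): arr[2]=11 > arr[7]=10
(3, 4): arr[3]=16 > arr[4]=14
(3, 5): arr[3]=16 > arr[5]=13
(3, 6): arr[3]=16 > arr[6]=10
(3, 7): arr[3]=16 > arr[7]=10
(4, 5): arr[4]=14 > arr[5]=13
(4, 6): arr[4]=14 > arr[6]=10
(4, 7): arr[4]=14 > arr[7]=10
(5, 6): arr[5]=13 > arr[6]=10
(5, 7): arr[5]=13 > arr[7]=10

Total inversions: 14

The array has 14 inversion(s): (1,2), (1,6), (1,7), (2,6), (2,7), (3,4), (3,5), (3,6), (3,7), (4,5), (4,6), (4,7), (5,6), (5,7). Each pair (i,j) satisfies i < j and arr[i] > arr[j].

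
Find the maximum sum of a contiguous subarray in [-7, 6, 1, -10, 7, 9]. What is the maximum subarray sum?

Using Kadane's algorithm on [-7, 6, 1, -10, 7, 9]:

Scanning through the array:
Position 1 (value 6): max_ending_here = 6, max_so_far = 6
Position 2 (value 1): max_ending_here = 7, max_so_far = 7
Position 3 (value -10): max_ending_here = -3, max_so_far = 7
Position 4 (value 7): max_ending_here = 7, max_so_far = 7
Position 5 (value 9): max_ending_here = 16, max_so_far = 16

Maximum subarray: [7, 9]
Maximum sum: 16

The maximum subarray is [7, 9] with sum 16. This subarray runs from index 4 to index 5.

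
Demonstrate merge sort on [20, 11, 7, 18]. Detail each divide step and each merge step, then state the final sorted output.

Merge sort trace:

Split: [20, 11, 7, 18] -> [20, 11] and [7, 18]
  Split: [20, 11] -> [20] and [11]
  Merge: [20] + [11] -> [11, 20]
  Split: [7, 18] -> [7] and [18]
  Merge: [7] + [18] -> [7, 18]
Merge: [11, 20] + [7, 18] -> [7, 11, 18, 20]

Final sorted array: [7, 11, 18, 20]

The merge sort proceeds by recursively splitting the array and merging sorted halves.
After all merges, the sorted array is [7, 11, 18, 20].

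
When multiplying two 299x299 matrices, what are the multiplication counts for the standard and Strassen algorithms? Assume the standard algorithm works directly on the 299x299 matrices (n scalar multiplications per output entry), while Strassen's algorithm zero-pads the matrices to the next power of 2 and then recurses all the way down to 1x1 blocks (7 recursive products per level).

Matrix multiplication for 299x299 matrices:

Strassen's algorithm requires power-of-2 dimensions. Pad 299x299 to 512x512 (next power of 2).

Standard algorithm: 299^3 = 26730899 multiplications
Strassen's algorithm: 7^(log2(512)) = 7^9 = 40353607 multiplications
Difference: 26730899 - 40353607 = -13622708 (Strassen uses MORE here due to padding overhead — for small or just-over-power-of-2 n, padding can outweigh the per-level savings)

Standard: 26730899 multiplications (299^3). Strassen: 40353607 multiplications (7^9, after padding to 512x512). Strassen reduces 8 recursive multiplications to 7 at each level.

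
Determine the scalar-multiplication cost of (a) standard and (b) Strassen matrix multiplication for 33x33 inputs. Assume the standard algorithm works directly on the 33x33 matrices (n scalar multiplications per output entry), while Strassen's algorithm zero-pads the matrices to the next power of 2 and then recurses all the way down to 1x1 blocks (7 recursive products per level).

Matrix multiplication for 33x33 matrices:

Strassen's algorithm requires power-of-2 dimensions. Pad 33x33 to 64x64 (next power of 2).

Standard algorithm: 33^3 = 35937 multiplications
Strassen's algorithm: 7^(log2(64)) = 7^6 = 117649 multiplications
Difference: 35937 - 117649 = -81712 (Strassen uses MORE here due to padding overhead — for small or just-over-power-of-2 n, padding can outweigh the per-level savings)

Standard: 35937 multiplications (33^3). Strassen: 117649 multiplications (7^6, after padding to 64x64). Strassen reduces 8 recursive multiplications to 7 at each level.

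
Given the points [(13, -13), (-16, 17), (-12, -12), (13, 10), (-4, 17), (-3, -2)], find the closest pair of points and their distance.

Computing all pairwise distances among 6 points:

d((13, -13), (-16, 17)) = 41.7253
d((13, -13), (-12, -12)) = 25.02
d((13, -13), (13, 10)) = 23.0
d((13, -13), (-4, 17)) = 34.4819
d((13, -13), (-3, -2)) = 19.4165
d((-16, 17), (-12, -12)) = 29.2746
d((-16, 17), (13, 10)) = 29.8329
d((-16, 17), (-4, 17)) = 12.0 <-- minimum
d((-16, 17), (-3, -2)) = 23.0217
d((-12, -12), (13, 10)) = 33.3017
d((-12, -12), (-4, 17)) = 30.0832
d((-12, -12), (-3, -2)) = 13.4536
d((13, 10), (-4, 17)) = 18.3848
d((13, 10), (-3, -2)) = 20.0
d((-4, 17), (-3, -2)) = 19.0263

Closest pair: (-16, 17) and (-4, 17) with distance 12.0

The closest pair is (-16, 17) and (-4, 17) with Euclidean distance 12.0. For 6 points, brute-force pairwise comparison is shown above. For large n, the divide-and-conquer algorithm (sort by x, recurse on halves, check the dividing strip) achieves O(n log n).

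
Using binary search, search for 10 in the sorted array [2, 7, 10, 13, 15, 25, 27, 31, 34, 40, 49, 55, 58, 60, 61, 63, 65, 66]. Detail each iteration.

Binary search for 10 in [2, 7, 10, 13, 15, 25, 27, 31, 34, 40, 49, 55, 58, 60, 61, 63, 65, 66]:

lo=0, hi=17, mid=8, arr[mid]=34 -> 34 > 10, search left half
lo=0, hi=7, mid=3, arr[mid]=13 -> 13 > 10, search left half
lo=0, hi=2, mid=1, arr[mid]=7 -> 7 < 10, search right half
lo=2, hi=2, mid=2, arr[mid]=10 -> Found target at index 2!

Binary search finds 10 at index 2 after 4 comparisons. The search repeatedly halves the search space by comparing with the middle element.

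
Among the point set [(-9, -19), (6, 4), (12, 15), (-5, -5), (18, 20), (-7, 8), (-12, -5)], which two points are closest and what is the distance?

Computing all pairwise distances among 7 points:

d((-9, -19), (6, 4)) = 27.4591
d((-9, -19), (12, 15)) = 39.9625
d((-9, -19), (-5, -5)) = 14.5602
d((-9, -19), (18, 20)) = 47.4342
d((-9, -19), (-7, 8)) = 27.074
d((-9, -19), (-12, -5)) = 14.3178
d((6, 4), (12, 15)) = 12.53
d((6, 4), (-5, -5)) = 14.2127
d((6, 4), (18, 20)) = 20.0
d((6, 4), (-7, 8)) = 13.6015
d((6, 4), (-12, -5)) = 20.1246
d((12, 15), (-5, -5)) = 26.2488
d((12, 15), (18, 20)) = 7.8102
d((12, 15), (-7, 8)) = 20.2485
d((12, 15), (-12, -5)) = 31.241
d((-5, -5), (18, 20)) = 33.9706
d((-5, -5), (-7, 8)) = 13.1529
d((-5, -5), (-12, -5)) = 7.0 <-- minimum
d((18, 20), (-7, 8)) = 27.7308
d((18, 20), (-12, -5)) = 39.0512
d((-7, 8), (-12, -5)) = 13.9284

Closest pair: (-5, -5) and (-12, -5) with distance 7.0

The closest pair is (-5, -5) and (-12, -5) with Euclidean distance 7.0. For 7 points, brute-force pairwise comparison is shown above. For large n, the divide-and-conquer algorithm (sort by x, recurse on halves, check the dividing strip) achieves O(n log n).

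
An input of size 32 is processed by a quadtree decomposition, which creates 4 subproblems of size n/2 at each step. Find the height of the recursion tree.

For divide and conquer with division factor 2:

Problem sizes at each level:
Level 0: 32
Level 1: 16
Level 2: 8
Level 3: 4
Level 4: 2
Level 5: 1

The root is level 0 and the size-1 base case is level 5 (the tree spans levels 0 through 5, i.e. 6 levels counting the root), so the depth is the number of divisions: log_2(32) = 5

The recursion tree depth is log_2(32) = 5. At each level, the problem size is divided by 2, so it takes 5 divisions to reduce to a base case of size 1. The algorithm makes 4 recursive calls at each level.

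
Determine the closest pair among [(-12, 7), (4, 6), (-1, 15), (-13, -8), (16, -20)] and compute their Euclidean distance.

Computing all pairwise distances among 5 points:

d((-12, 7), (4, 6)) = 16.0312
d((-12, 7), (-1, 15)) = 13.6015
d((-12, 7), (-13, -8)) = 15.0333
d((-12, 7), (16, -20)) = 38.8973
d((4, 6), (-1, 15)) = 10.2956 <-- minimum
d((4, 6), (-13, -8)) = 22.0227
d((4, 6), (16, -20)) = 28.6356
d((-1, 15), (-13, -8)) = 25.9422
d((-1, 15), (16, -20)) = 38.9102
d((-13, -8), (16, -20)) = 31.3847

Closest pair: (4, 6) and (-1, 15) with distance 10.2956

The closest pair is (4, 6) and (-1, 15) with Euclidean distance 10.2956. For 5 points, brute-force pairwise comparison is shown above. For large n, the divide-and-conquer algorithm (sort by x, recurse on halves, check the dividing strip) achieves O(n log n).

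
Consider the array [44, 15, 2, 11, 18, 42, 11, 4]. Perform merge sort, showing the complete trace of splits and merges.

Merge sort trace:

Split: [44, 15, 2, 11, 18, 42, 11, 4] -> [44, 15, 2, 11] and [18, 42, 11, 4]
  Split: [44, 15, 2, 11] -> [44, 15] and [2, 11]
    Split: [44, 15] -> [44] and [15]
    Merge: [44] + [15] -> [15, 44]
    Split: [2, 11] -> [2] and [11]
    Merge: [2] + [11] -> [2, 11]
  Merge: [15, 44] + [2, 11] -> [2, 11, 15, 44]
  Split: [18, 42, 11, 4] -> [18, 42] and [11, 4]
    Split: [18, 42] -> [18] and [42]
    Merge: [18] + [42] -> [18, 42]
    Split: [11, 4] -> [11] and [4]
    Merge: [11] + [4] -> [4, 11]
  Merge: [18, 42] + [4, 11] -> [4, 11, 18, 42]
Merge: [2, 11, 15, 44] + [4, 11, 18, 42] -> [2, 4, 11, 11, 15, 18, 42, 44]

Final sorted array: [2, 4, 11, 11, 15, 18, 42, 44]

The merge sort proceeds by recursively splitting the array and merging sorted halves.
After all merges, the sorted array is [2, 4, 11, 11, 15, 18, 42, 44].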